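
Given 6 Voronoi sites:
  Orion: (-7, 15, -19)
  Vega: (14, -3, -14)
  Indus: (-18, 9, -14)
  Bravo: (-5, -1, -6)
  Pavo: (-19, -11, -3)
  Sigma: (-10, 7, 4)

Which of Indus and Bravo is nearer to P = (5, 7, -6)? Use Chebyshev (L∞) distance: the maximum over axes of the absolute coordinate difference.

d(P, Indus) = max(23, 2, 8) = 23
d(P, Bravo) = max(10, 8, 0) = 10
23 > 10, so Bravo is closer.

Bravo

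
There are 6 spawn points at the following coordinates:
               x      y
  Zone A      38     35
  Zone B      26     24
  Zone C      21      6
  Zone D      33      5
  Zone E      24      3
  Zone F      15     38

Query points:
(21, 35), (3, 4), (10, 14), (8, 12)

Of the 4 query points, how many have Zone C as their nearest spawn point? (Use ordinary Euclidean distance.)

(21, 35) — d² to each: Zone A:289, Zone B:146, Zone C:841, Zone D:1044, Zone E:1033, Zone F:45 → nearest is Zone F
(3, 4) — d² to each: Zone A:2186, Zone B:929, Zone C:328, Zone D:901, Zone E:442, Zone F:1300 → nearest is Zone C
(10, 14) — d² to each: Zone A:1225, Zone B:356, Zone C:185, Zone D:610, Zone E:317, Zone F:601 → nearest is Zone C
(8, 12) — d² to each: Zone A:1429, Zone B:468, Zone C:205, Zone D:674, Zone E:337, Zone F:725 → nearest is Zone C
3 of the 4 points have Zone C as nearest.

3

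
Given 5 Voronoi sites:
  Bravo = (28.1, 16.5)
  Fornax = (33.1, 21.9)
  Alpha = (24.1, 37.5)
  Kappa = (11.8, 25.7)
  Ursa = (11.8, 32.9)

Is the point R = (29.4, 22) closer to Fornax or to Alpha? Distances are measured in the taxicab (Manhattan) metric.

Fornax

d(R, Fornax) = |29.4−33.1| + |22−21.9| = 3.7 + 0.1 = 3.8
d(R, Alpha) = |29.4−24.1| + |22−37.5| = 5.3 + 15.5 = 20.8
3.8 < 20.8, so Fornax is closer.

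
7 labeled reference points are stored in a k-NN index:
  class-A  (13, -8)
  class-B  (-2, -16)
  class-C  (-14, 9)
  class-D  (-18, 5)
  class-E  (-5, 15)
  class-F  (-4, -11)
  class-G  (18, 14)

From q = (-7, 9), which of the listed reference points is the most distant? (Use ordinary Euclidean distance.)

Since √ is increasing, it suffices to compare squared distances:
d²(q, class-A) = (-7−13)² + (9−(-8))² = 400 + 289 = 689
d²(q, class-B) = (-7−(-2))² + (9−(-16))² = 25 + 625 = 650
d²(q, class-C) = (-7−(-14))² + (9−9)² = 49 + 0 = 49
d²(q, class-D) = (-7−(-18))² + (9−5)² = 121 + 16 = 137
d²(q, class-E) = (-7−(-5))² + (9−15)² = 4 + 36 = 40
d²(q, class-F) = (-7−(-4))² + (9−(-11))² = 9 + 400 = 409
d²(q, class-G) = (-7−18)² + (9−14)² = 625 + 25 = 650
The largest is to class-A.

class-A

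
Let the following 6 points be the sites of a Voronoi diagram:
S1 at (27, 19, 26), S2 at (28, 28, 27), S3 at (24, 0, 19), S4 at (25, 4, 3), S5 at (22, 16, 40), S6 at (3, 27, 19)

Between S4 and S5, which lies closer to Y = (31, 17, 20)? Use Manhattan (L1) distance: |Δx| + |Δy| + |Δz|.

d(Y,S4) = |31−25| + |17−4| + |20−3| = 6 + 13 + 17 = 36
d(Y,S5) = |31−22| + |17−16| + |20−40| = 9 + 1 + 20 = 30
36 > 30, so S5 is closer.

S5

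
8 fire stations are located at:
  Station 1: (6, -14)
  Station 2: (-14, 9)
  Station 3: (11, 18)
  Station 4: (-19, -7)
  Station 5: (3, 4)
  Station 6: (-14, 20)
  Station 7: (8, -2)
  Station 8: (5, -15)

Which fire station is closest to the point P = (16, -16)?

Station 1

Since √ is increasing, it suffices to compare squared distances:
d²(P, Station 1) = 100 + 4 = 104
d²(P, Station 2) = 900 + 625 = 1525
d²(P, Station 3) = 25 + 1156 = 1181
d²(P, Station 4) = 1225 + 81 = 1306
d²(P, Station 5) = 169 + 400 = 569
d²(P, Station 6) = 900 + 1296 = 2196
d²(P, Station 7) = 64 + 196 = 260
d²(P, Station 8) = 121 + 1 = 122
Station 1 is nearest.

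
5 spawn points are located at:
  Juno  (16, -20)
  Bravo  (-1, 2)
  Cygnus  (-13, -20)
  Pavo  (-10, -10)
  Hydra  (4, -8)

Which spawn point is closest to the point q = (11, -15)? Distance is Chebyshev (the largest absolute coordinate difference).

d(q, Juno) = max(5, 5) = 5
d(q, Bravo) = max(12, 17) = 17
d(q, Cygnus) = max(24, 5) = 24
d(q, Pavo) = max(21, 5) = 21
d(q, Hydra) = max(7, 7) = 7
Juno is nearest.

Juno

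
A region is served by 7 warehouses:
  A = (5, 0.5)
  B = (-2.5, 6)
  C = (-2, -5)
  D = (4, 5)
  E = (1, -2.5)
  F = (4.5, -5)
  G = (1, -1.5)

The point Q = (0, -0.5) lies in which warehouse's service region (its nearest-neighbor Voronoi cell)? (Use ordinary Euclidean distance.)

Since √ is increasing, it suffices to compare squared distances:
|QA|² = (0−5)² + (-0.5−0.5)² = 25 + 1 = 26
|QB|² = (0−(-2.5))² + (-0.5−6)² = 6.25 + 42.25 = 48.5
|QC|² = (0−(-2))² + (-0.5−(-5))² = 4 + 20.25 = 24.25
|QD|² = (0−4)² + (-0.5−5)² = 16 + 30.25 = 46.25
|QE|² = (0−1)² + (-0.5−(-2.5))² = 1 + 4 = 5
|QF|² = (0−4.5)² + (-0.5−(-5))² = 20.25 + 20.25 = 40.5
|QG|² = (0−1)² + (-0.5−(-1.5))² = 1 + 1 = 2
Minimum is at G.

G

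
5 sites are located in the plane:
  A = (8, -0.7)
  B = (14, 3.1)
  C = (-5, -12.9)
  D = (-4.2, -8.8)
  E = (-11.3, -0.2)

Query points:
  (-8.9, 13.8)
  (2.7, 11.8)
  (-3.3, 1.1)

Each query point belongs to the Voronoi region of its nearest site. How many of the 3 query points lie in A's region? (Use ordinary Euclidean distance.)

1

(-8.9, 13.8) — d² to each: A:495.86, B:638.9, C:728.1, D:532.85, E:201.76 → nearest is E
(2.7, 11.8) — d² to each: A:184.34, B:203.38, C:669.38, D:471.97, E:340 → nearest is A
(-3.3, 1.1) — d² to each: A:130.93, B:303.29, C:198.89, D:98.82, E:65.69 → nearest is E
1 of the 3 points has A as nearest.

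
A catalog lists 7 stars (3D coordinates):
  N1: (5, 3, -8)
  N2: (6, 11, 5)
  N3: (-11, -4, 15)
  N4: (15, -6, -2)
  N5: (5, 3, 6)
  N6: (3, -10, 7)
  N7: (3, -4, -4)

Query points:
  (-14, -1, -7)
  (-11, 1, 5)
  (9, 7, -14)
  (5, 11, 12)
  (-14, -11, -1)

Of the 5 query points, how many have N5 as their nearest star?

(-14, -1, -7) — d² to each: N1:378, N2:688, N3:502, N4:891, N5:546, N6:566, N7:307 → nearest is N7
(-11, 1, 5) — d² to each: N1:429, N2:389, N3:125, N4:774, N5:261, N6:321, N7:302 → nearest is N3
(9, 7, -14) — d² to each: N1:68, N2:386, N3:1362, N4:349, N5:432, N6:766, N7:257 → nearest is N1
(5, 11, 12) — d² to each: N1:464, N2:50, N3:490, N4:585, N5:100, N6:470, N7:485 → nearest is N2
(-14, -11, -1) — d² to each: N1:606, N2:920, N3:314, N4:867, N5:606, N6:354, N7:347 → nearest is N3
0 of the 5 points have N5 as nearest.

0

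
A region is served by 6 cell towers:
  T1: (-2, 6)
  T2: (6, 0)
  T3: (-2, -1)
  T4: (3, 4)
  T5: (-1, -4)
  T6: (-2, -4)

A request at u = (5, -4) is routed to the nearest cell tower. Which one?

T2

Since √ is increasing, it suffices to compare squared distances:
|uT1|² = (5−(-2))² + (-4−6)² = 49 + 100 = 149
|uT2|² = (5−6)² + (-4−0)² = 1 + 16 = 17
|uT3|² = (5−(-2))² + (-4−(-1))² = 49 + 9 = 58
|uT4|² = (5−3)² + (-4−4)² = 4 + 64 = 68
|uT5|² = (5−(-1))² + (-4−(-4))² = 36 + 0 = 36
|uT6|² = (5−(-2))² + (-4−(-4))² = 49 + 0 = 49
The smallest is to T2, so u lies in the Voronoi region of T2.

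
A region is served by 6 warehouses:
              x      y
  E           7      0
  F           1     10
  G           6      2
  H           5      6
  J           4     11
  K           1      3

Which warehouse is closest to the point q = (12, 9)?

Compare squared distances (the ordering matches that of the actual distances):
|qE|² = (12−7)² + (9−0)² = 25 + 81 = 106
|qF|² = (12−1)² + (9−10)² = 121 + 1 = 122
|qG|² = (12−6)² + (9−2)² = 36 + 49 = 85
|qH|² = (12−5)² + (9−6)² = 49 + 9 = 58
|qJ|² = (12−4)² + (9−11)² = 64 + 4 = 68
|qK|² = (12−1)² + (9−3)² = 121 + 36 = 157
The smallest is to H, so q lies in the Voronoi region of H.

H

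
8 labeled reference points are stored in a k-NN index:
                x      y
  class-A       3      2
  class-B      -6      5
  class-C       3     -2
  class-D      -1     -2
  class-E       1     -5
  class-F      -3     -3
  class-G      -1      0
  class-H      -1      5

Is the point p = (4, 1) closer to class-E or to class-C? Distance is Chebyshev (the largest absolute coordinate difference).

class-C

d(p, class-E) = max(3, 6) = 6
d(p, class-C) = max(1, 3) = 3
6 > 3, so class-C is closer.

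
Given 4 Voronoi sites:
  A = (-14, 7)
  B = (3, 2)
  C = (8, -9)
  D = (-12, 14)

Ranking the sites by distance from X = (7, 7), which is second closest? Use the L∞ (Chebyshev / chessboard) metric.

d(X,A) = max(21, 0) = 21
d(X,B) = max(4, 5) = 5
d(X,C) = max(1, 16) = 16
d(X,D) = max(19, 7) = 19
Sorted ascending: B, C, D, … — the second-nearest is C.

C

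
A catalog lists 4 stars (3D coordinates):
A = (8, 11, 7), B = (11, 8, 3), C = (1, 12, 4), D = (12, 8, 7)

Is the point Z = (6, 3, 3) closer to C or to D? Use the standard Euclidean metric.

Compare squared distances:
|ZC|² = (6−1)² + (3−12)² + (3−4)² = 25 + 81 + 1 = 107
|ZD|² = (6−12)² + (3−8)² + (3−7)² = 36 + 25 + 16 = 77
107 > 77, so D is closer.

D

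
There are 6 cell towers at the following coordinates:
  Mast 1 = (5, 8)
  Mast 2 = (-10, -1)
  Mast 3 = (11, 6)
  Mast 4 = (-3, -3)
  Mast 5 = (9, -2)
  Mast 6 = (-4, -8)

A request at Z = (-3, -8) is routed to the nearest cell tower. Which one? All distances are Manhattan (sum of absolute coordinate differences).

Mast 6

d(Z, Mast 1) = |-3−5| + |-8−8| = 8 + 16 = 24
d(Z, Mast 2) = |-3−(-10)| + |-8−(-1)| = 7 + 7 = 14
d(Z, Mast 3) = |-3−11| + |-8−6| = 14 + 14 = 28
d(Z, Mast 4) = |-3−(-3)| + |-8−(-3)| = 0 + 5 = 5
d(Z, Mast 5) = |-3−9| + |-8−(-2)| = 12 + 6 = 18
d(Z, Mast 6) = |-3−(-4)| + |-8−(-8)| = 1 + 0 = 1
Minimum is at Mast 6.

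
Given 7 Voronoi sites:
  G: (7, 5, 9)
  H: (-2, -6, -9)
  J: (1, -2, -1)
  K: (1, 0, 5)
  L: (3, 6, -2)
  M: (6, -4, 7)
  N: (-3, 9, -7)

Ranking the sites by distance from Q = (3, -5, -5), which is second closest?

H

Compare squared distances (the ordering matches that of the actual distances):
|QG|² = (3−7)² + (-5−5)² + (-5−9)² = 16 + 100 + 196 = 312
|QH|² = (3−(-2))² + (-5−(-6))² + (-5−(-9))² = 25 + 1 + 16 = 42
|QJ|² = (3−1)² + (-5−(-2))² + (-5−(-1))² = 4 + 9 + 16 = 29
|QK|² = (3−1)² + (-5−0)² + (-5−5)² = 4 + 25 + 100 = 129
|QL|² = (3−3)² + (-5−6)² + (-5−(-2))² = 0 + 121 + 9 = 130
|QM|² = (3−6)² + (-5−(-4))² + (-5−7)² = 9 + 1 + 144 = 154
|QN|² = (3−(-3))² + (-5−9)² + (-5−(-7))² = 36 + 196 + 4 = 236
Sorted ascending: J, H, K, … — the second-nearest is H.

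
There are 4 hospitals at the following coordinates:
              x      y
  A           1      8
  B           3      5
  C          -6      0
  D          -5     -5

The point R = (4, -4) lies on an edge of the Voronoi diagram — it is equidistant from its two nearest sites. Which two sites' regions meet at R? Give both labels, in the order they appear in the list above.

B and D

Squared distances from R to each site:
|RA|² = (4−1)² + (-4−8)² = 9 + 144 = 153
|RB|² = (4−3)² + (-4−5)² = 1 + 81 = 82
|RC|² = (4−(-6))² + (-4−0)² = 100 + 16 = 116
|RD|² = (4−(-5))² + (-4−(-5))² = 81 + 1 = 82
R is equidistant from B and D (both at squared distance 82), and every other site is strictly farther — so R lies on the B–D Voronoi edge.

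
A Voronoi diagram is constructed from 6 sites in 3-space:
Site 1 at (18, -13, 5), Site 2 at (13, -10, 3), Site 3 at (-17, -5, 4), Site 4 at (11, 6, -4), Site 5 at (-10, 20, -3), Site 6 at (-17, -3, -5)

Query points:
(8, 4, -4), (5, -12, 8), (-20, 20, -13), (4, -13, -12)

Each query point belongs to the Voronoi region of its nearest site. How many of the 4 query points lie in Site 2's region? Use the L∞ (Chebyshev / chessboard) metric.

2

(8, 4, -4) — d to each: Site 1:17, Site 2:14, Site 3:25, Site 4:3, Site 5:18, Site 6:25 → nearest is Site 4
(5, -12, 8) — d to each: Site 1:13, Site 2:8, Site 3:22, Site 4:18, Site 5:32, Site 6:22 → nearest is Site 2
(-20, 20, -13) — d to each: Site 1:38, Site 2:33, Site 3:25, Site 4:31, Site 5:10, Site 6:23 → nearest is Site 5
(4, -13, -12) — d to each: Site 1:17, Site 2:15, Site 3:21, Site 4:19, Site 5:33, Site 6:21 → nearest is Site 2
2 of the 4 points have Site 2 as nearest.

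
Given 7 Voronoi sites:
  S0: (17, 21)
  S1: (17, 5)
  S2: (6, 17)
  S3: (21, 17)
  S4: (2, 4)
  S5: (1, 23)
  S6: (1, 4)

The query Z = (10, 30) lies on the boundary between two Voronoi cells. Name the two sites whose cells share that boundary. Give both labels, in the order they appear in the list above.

Squared distances from Z to each site:
|ZS0|² = 49 + 81 = 130
|ZS1|² = 49 + 625 = 674
|ZS2|² = 16 + 169 = 185
|ZS3|² = 121 + 169 = 290
|ZS4|² = 64 + 676 = 740
|ZS5|² = 81 + 49 = 130
|ZS6|² = 81 + 676 = 757
Z is equidistant from S0 and S5 (both at squared distance 130), and every other site is strictly farther — so Z lies on the S0–S5 Voronoi edge.

S0 and S5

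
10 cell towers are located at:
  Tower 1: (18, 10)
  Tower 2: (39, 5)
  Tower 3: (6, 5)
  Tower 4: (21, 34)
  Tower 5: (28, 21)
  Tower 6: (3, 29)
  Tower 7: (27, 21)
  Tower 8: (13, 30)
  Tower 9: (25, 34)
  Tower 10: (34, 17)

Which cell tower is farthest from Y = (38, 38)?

Compare squared distances (the ordering matches that of the actual distances):
d²(Y, Tower 1) = 400 + 784 = 1184
d²(Y, Tower 2) = 1 + 1089 = 1090
d²(Y, Tower 3) = 1024 + 1089 = 2113
d²(Y, Tower 4) = 289 + 16 = 305
d²(Y, Tower 5) = 100 + 289 = 389
d²(Y, Tower 6) = 1225 + 81 = 1306
d²(Y, Tower 7) = 121 + 289 = 410
d²(Y, Tower 8) = 625 + 64 = 689
d²(Y, Tower 9) = 169 + 16 = 185
d²(Y, Tower 10) = 16 + 441 = 457
The largest is to Tower 3.

Tower 3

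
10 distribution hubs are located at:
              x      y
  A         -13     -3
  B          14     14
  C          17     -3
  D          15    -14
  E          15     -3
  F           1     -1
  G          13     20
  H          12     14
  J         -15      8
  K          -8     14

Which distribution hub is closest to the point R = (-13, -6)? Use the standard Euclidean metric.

Since √ is increasing, it suffices to compare squared distances:
|RA|² = 0 + 9 = 9
|RB|² = 729 + 400 = 1129
|RC|² = 900 + 9 = 909
|RD|² = 784 + 64 = 848
|RE|² = 784 + 9 = 793
|RF|² = 196 + 25 = 221
|RG|² = 676 + 676 = 1352
|RH|² = 625 + 400 = 1025
|RJ|² = 4 + 196 = 200
|RK|² = 25 + 400 = 425
Minimum is at A.

A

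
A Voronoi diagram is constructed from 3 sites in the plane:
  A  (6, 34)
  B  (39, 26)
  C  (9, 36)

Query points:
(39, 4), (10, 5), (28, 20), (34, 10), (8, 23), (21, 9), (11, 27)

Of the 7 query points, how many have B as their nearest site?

(39, 4) — d² to each: A:1989, B:484, C:1924 → nearest is B
(10, 5) — d² to each: A:857, B:1282, C:962 → nearest is A
(28, 20) — d² to each: A:680, B:157, C:617 → nearest is B
(34, 10) — d² to each: A:1360, B:281, C:1301 → nearest is B
(8, 23) — d² to each: A:125, B:970, C:170 → nearest is A
(21, 9) — d² to each: A:850, B:613, C:873 → nearest is B
(11, 27) — d² to each: A:74, B:785, C:85 → nearest is A
4 of the 7 points have B as nearest.

4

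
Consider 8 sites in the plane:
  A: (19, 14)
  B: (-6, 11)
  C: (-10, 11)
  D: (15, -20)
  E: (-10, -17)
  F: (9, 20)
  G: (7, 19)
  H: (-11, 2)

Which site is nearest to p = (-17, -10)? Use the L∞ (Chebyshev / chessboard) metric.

E

d(p,A) = max(36, 24) = 36
d(p,B) = max(11, 21) = 21
d(p,C) = max(7, 21) = 21
d(p,D) = max(32, 10) = 32
d(p,E) = max(7, 7) = 7
d(p,F) = max(26, 30) = 30
d(p,G) = max(24, 29) = 29
d(p,H) = max(6, 12) = 12
The smallest is to E, so p lies in the Voronoi region of E.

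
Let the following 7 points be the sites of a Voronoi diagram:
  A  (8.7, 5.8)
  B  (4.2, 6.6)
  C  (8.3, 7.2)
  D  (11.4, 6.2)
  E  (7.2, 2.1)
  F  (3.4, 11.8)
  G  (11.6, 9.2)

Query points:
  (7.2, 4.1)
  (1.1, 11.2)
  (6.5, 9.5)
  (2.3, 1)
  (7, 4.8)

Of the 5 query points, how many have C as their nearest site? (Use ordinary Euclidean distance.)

(7.2, 4.1) — d² to each: A:5.14, B:15.25, C:10.82, D:22.05, E:4, F:73.73, G:45.37 → nearest is E
(1.1, 11.2) — d² to each: A:86.92, B:30.77, C:67.84, D:131.09, E:120.02, F:5.65, G:114.25 → nearest is F
(6.5, 9.5) — d² to each: A:18.53, B:13.7, C:8.53, D:34.9, E:55.25, F:14.9, G:26.1 → nearest is C
(2.3, 1) — d² to each: A:64, B:34.97, C:74.44, D:109.85, E:25.22, F:117.85, G:153.73 → nearest is E
(7, 4.8) — d² to each: A:3.89, B:11.08, C:7.45, D:21.32, E:7.33, F:61.96, G:40.52 → nearest is A
1 of the 5 points has C as nearest.

1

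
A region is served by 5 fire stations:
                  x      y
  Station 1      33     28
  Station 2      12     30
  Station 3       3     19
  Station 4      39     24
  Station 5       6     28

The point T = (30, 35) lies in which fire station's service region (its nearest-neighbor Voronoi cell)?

Station 1

Since √ is increasing, it suffices to compare squared distances:
d²(T, Station 1) = (30−33)² + (35−28)² = 9 + 49 = 58
d²(T, Station 2) = (30−12)² + (35−30)² = 324 + 25 = 349
d²(T, Station 3) = (30−3)² + (35−19)² = 729 + 256 = 985
d²(T, Station 4) = (30−39)² + (35−24)² = 81 + 121 = 202
d²(T, Station 5) = (30−6)² + (35−28)² = 576 + 49 = 625
Station 1 is nearest.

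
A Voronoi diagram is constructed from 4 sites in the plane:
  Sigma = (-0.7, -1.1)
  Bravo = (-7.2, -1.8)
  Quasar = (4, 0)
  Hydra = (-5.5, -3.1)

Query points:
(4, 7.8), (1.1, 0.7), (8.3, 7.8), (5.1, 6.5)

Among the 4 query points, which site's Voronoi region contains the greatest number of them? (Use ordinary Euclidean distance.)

Quasar

(4, 7.8) — d² to each: Sigma:101.3, Bravo:217.6, Quasar:60.84, Hydra:209.06 → nearest is Quasar
(1.1, 0.7) — d² to each: Sigma:6.48, Bravo:75.14, Quasar:8.9, Hydra:58 → nearest is Sigma
(8.3, 7.8) — d² to each: Sigma:160.21, Bravo:332.41, Quasar:79.33, Hydra:309.25 → nearest is Quasar
(5.1, 6.5) — d² to each: Sigma:91.4, Bravo:220.18, Quasar:43.46, Hydra:204.52 → nearest is Quasar
Tally — Sigma:1, Quasar:3. Quasar captures the most (3).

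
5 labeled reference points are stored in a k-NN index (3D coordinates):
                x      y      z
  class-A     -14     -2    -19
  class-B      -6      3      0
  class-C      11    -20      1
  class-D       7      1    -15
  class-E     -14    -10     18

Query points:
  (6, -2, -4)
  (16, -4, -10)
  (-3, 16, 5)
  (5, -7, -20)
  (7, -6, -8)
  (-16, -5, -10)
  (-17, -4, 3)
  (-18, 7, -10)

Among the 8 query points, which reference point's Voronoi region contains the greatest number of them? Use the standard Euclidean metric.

class-D

(6, -2, -4) — d² to each: class-A:625, class-B:185, class-C:374, class-D:131, class-E:948 → nearest is class-D
(16, -4, -10) — d² to each: class-A:985, class-B:633, class-C:402, class-D:131, class-E:1720 → nearest is class-D
(-3, 16, 5) — d² to each: class-A:1021, class-B:203, class-C:1508, class-D:725, class-E:966 → nearest is class-B
(5, -7, -20) — d² to each: class-A:387, class-B:621, class-C:646, class-D:93, class-E:1814 → nearest is class-D
(7, -6, -8) — d² to each: class-A:578, class-B:314, class-C:293, class-D:98, class-E:1133 → nearest is class-D
(-16, -5, -10) — d² to each: class-A:94, class-B:264, class-C:1075, class-D:590, class-E:813 → nearest is class-A
(-17, -4, 3) — d² to each: class-A:497, class-B:179, class-C:1044, class-D:925, class-E:270 → nearest is class-B
(-18, 7, -10) — d² to each: class-A:178, class-B:260, class-C:1691, class-D:686, class-E:1089 → nearest is class-A
Tally — class-A:2, class-B:2, class-D:4. class-D captures the most (4).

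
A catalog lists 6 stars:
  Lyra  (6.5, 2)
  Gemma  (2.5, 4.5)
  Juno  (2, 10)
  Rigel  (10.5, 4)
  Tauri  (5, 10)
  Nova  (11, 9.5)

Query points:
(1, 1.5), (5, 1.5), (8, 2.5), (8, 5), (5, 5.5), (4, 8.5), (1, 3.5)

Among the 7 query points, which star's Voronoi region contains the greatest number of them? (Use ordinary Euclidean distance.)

Gemma

(1, 1.5) — d² to each: Lyra:30.5, Gemma:11.25, Juno:73.25, Rigel:96.5, Tauri:88.25, Nova:164 → nearest is Gemma
(5, 1.5) — d² to each: Lyra:2.5, Gemma:15.25, Juno:81.25, Rigel:36.5, Tauri:72.25, Nova:100 → nearest is Lyra
(8, 2.5) — d² to each: Lyra:2.5, Gemma:34.25, Juno:92.25, Rigel:8.5, Tauri:65.25, Nova:58 → nearest is Lyra
(8, 5) — d² to each: Lyra:11.25, Gemma:30.5, Juno:61, Rigel:7.25, Tauri:34, Nova:29.25 → nearest is Rigel
(5, 5.5) — d² to each: Lyra:14.5, Gemma:7.25, Juno:29.25, Rigel:32.5, Tauri:20.25, Nova:52 → nearest is Gemma
(4, 8.5) — d² to each: Lyra:48.5, Gemma:18.25, Juno:6.25, Rigel:62.5, Tauri:3.25, Nova:50 → nearest is Tauri
(1, 3.5) — d² to each: Lyra:32.5, Gemma:3.25, Juno:43.25, Rigel:90.5, Tauri:58.25, Nova:136 → nearest is Gemma
Tally — Lyra:2, Gemma:3, Rigel:1, Tauri:1. Gemma captures the most (3).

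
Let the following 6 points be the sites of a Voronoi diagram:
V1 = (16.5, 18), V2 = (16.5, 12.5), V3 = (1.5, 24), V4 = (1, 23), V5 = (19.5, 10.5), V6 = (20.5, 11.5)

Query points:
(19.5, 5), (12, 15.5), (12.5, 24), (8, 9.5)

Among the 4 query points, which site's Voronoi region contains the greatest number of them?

(19.5, 5) — d² to each: V1:178, V2:65.25, V3:685, V4:666.25, V5:30.25, V6:43.25 → nearest is V5
(12, 15.5) — d² to each: V1:26.5, V2:29.25, V3:182.5, V4:177.25, V5:81.25, V6:88.25 → nearest is V1
(12.5, 24) — d² to each: V1:52, V2:148.25, V3:121, V4:133.25, V5:231.25, V6:220.25 → nearest is V1
(8, 9.5) — d² to each: V1:144.5, V2:81.25, V3:252.5, V4:231.25, V5:133.25, V6:160.25 → nearest is V2
Tally — V1:2, V2:1, V5:1. V1 captures the most (2).

V1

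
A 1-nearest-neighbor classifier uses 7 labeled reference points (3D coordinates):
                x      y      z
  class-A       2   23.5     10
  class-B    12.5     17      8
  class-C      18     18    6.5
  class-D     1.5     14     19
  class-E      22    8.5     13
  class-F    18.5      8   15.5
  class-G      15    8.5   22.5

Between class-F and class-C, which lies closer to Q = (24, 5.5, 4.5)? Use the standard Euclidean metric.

Compare squared distances:
d²(Q, class-F) = (24−18.5)² + (5.5−8)² + (4.5−15.5)² = 30.25 + 6.25 + 121 = 157.5
d²(Q, class-C) = (24−18)² + (5.5−18)² + (4.5−6.5)² = 36 + 156.25 + 4 = 196.25
157.5 < 196.25, so class-F is closer.

class-F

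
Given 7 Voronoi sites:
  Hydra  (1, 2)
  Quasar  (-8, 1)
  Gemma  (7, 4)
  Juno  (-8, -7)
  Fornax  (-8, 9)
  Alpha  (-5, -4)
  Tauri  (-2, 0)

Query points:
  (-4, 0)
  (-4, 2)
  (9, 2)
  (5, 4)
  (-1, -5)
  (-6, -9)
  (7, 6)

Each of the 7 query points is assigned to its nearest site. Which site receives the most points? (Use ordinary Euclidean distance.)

(-4, 0) — d² to each: Hydra:29, Quasar:17, Gemma:137, Juno:65, Fornax:97, Alpha:17, Tauri:4 → nearest is Tauri
(-4, 2) — d² to each: Hydra:25, Quasar:17, Gemma:125, Juno:97, Fornax:65, Alpha:37, Tauri:8 → nearest is Tauri
(9, 2) — d² to each: Hydra:64, Quasar:290, Gemma:8, Juno:370, Fornax:338, Alpha:232, Tauri:125 → nearest is Gemma
(5, 4) — d² to each: Hydra:20, Quasar:178, Gemma:4, Juno:290, Fornax:194, Alpha:164, Tauri:65 → nearest is Gemma
(-1, -5) — d² to each: Hydra:53, Quasar:85, Gemma:145, Juno:53, Fornax:245, Alpha:17, Tauri:26 → nearest is Alpha
(-6, -9) — d² to each: Hydra:170, Quasar:104, Gemma:338, Juno:8, Fornax:328, Alpha:26, Tauri:97 → nearest is Juno
(7, 6) — d² to each: Hydra:52, Quasar:250, Gemma:4, Juno:394, Fornax:234, Alpha:244, Tauri:117 → nearest is Gemma
Tally — Gemma:3, Juno:1, Alpha:1, Tauri:2. Gemma captures the most (3).

Gemma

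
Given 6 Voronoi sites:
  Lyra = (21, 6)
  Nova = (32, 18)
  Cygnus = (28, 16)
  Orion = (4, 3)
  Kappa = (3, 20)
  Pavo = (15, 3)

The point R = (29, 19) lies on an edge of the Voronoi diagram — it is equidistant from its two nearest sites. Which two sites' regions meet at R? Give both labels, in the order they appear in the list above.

Squared distances from R to each site:
d²(R, Lyra) = (29−21)² + (19−6)² = 64 + 169 = 233
d²(R, Nova) = (29−32)² + (19−18)² = 9 + 1 = 10
d²(R, Cygnus) = (29−28)² + (19−16)² = 1 + 9 = 10
d²(R, Orion) = (29−4)² + (19−3)² = 625 + 256 = 881
d²(R, Kappa) = (29−3)² + (19−20)² = 676 + 1 = 677
d²(R, Pavo) = (29−15)² + (19−3)² = 196 + 256 = 452
R is equidistant from Nova and Cygnus (both at squared distance 10), and every other site is strictly farther — so R lies on the Nova–Cygnus Voronoi edge.

Nova and Cygnus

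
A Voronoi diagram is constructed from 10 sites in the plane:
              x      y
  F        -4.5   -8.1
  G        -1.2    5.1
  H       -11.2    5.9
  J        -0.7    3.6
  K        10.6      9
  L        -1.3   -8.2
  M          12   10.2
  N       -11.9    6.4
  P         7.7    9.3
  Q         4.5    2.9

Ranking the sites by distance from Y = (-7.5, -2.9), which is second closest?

L

Since √ is increasing, it suffices to compare squared distances:
|YF|² = 9 + 27.04 = 36.04
|YG|² = 39.69 + 64 = 103.69
|YH|² = 13.69 + 77.44 = 91.13
|YJ|² = 46.24 + 42.25 = 88.49
|YK|² = 327.61 + 141.61 = 469.22
|YL|² = 38.44 + 28.09 = 66.53
|YM|² = 380.25 + 171.61 = 551.86
|YN|² = 19.36 + 86.49 = 105.85
|YP|² = 231.04 + 148.84 = 379.88
|YQ|² = 144 + 33.64 = 177.64
Sorted ascending: F, L, J, … — the second-nearest is L.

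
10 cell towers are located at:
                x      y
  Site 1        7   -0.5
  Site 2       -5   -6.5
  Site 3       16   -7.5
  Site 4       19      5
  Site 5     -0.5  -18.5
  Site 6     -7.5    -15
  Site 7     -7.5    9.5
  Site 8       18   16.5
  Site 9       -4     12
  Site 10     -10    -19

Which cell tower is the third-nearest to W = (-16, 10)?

Site 2

Squared Euclidean distances:
d²(W, Site 1) = (-16−7)² + (10−(-0.5))² = 529 + 110.25 = 639.25
d²(W, Site 2) = (-16−(-5))² + (10−(-6.5))² = 121 + 272.25 = 393.25
d²(W, Site 3) = (-16−16)² + (10−(-7.5))² = 1024 + 306.25 = 1330.25
d²(W, Site 4) = (-16−19)² + (10−5)² = 1225 + 25 = 1250
d²(W, Site 5) = (-16−(-0.5))² + (10−(-18.5))² = 240.25 + 812.25 = 1052.5
d²(W, Site 6) = (-16−(-7.5))² + (10−(-15))² = 72.25 + 625 = 697.25
d²(W, Site 7) = (-16−(-7.5))² + (10−9.5)² = 72.25 + 0.25 = 72.5
d²(W, Site 8) = (-16−18)² + (10−16.5)² = 1156 + 42.25 = 1198.25
d²(W, Site 9) = (-16−(-4))² + (10−12)² = 144 + 4 = 148
d²(W, Site 10) = (-16−(-10))² + (10−(-19))² = 36 + 841 = 877
Sorted ascending: Site 7, Site 9, Site 2, Site 1, … — the third-nearest is Site 2.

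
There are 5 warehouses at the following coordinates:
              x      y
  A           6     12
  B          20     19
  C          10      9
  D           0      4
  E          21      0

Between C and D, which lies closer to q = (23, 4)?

C

Compare squared distances:
|qC|² = (23−10)² + (4−9)² = 169 + 25 = 194
|qD|² = (23−0)² + (4−4)² = 529 + 0 = 529
194 < 529, so C is closer.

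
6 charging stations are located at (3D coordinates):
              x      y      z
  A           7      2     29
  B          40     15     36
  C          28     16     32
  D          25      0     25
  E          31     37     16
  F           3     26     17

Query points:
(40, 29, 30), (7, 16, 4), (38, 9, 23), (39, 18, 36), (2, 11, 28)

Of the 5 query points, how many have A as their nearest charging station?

(40, 29, 30) — d² to each: A:1819, B:232, C:317, D:1091, E:341, F:1547 → nearest is B
(7, 16, 4) — d² to each: A:821, B:2114, C:1225, D:1021, E:1161, F:285 → nearest is F
(38, 9, 23) — d² to each: A:1046, B:209, C:230, D:254, E:882, F:1550 → nearest is B
(39, 18, 36) — d² to each: A:1329, B:10, C:141, D:641, E:825, F:1721 → nearest is B
(2, 11, 28) — d² to each: A:107, B:1524, C:717, D:659, E:1661, F:347 → nearest is A
1 of the 5 points has A as nearest.

1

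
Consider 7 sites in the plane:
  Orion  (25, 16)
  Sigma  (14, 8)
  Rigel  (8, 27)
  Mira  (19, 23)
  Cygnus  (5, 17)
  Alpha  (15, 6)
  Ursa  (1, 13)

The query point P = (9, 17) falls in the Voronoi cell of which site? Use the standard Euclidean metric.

Since √ is increasing, it suffices to compare squared distances:
d²(P, Orion) = (9−25)² + (17−16)² = 256 + 1 = 257
d²(P, Sigma) = (9−14)² + (17−8)² = 25 + 81 = 106
d²(P, Rigel) = (9−8)² + (17−27)² = 1 + 100 = 101
d²(P, Mira) = (9−19)² + (17−23)² = 100 + 36 = 136
d²(P, Cygnus) = (9−5)² + (17−17)² = 16 + 0 = 16
d²(P, Alpha) = (9−15)² + (17−6)² = 36 + 121 = 157
d²(P, Ursa) = (9−1)² + (17−13)² = 64 + 16 = 80
Minimum is at Cygnus.

Cygnus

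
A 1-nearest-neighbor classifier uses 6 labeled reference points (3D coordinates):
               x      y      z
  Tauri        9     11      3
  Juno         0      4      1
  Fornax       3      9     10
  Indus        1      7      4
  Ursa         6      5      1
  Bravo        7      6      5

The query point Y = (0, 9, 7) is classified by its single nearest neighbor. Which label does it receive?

Indus

Compare squared distances (the ordering matches that of the actual distances):
d²(Y, Tauri) = (0−9)² + (9−11)² + (7−3)² = 81 + 4 + 16 = 101
d²(Y, Juno) = (0−0)² + (9−4)² + (7−1)² = 0 + 25 + 36 = 61
d²(Y, Fornax) = (0−3)² + (9−9)² + (7−10)² = 9 + 0 + 9 = 18
d²(Y, Indus) = (0−1)² + (9−7)² + (7−4)² = 1 + 4 + 9 = 14
d²(Y, Ursa) = (0−6)² + (9−5)² + (7−1)² = 36 + 16 + 36 = 88
d²(Y, Bravo) = (0−7)² + (9−6)² + (7−5)² = 49 + 9 + 4 = 62
The smallest is to Indus, so Y lies in the Voronoi region of Indus.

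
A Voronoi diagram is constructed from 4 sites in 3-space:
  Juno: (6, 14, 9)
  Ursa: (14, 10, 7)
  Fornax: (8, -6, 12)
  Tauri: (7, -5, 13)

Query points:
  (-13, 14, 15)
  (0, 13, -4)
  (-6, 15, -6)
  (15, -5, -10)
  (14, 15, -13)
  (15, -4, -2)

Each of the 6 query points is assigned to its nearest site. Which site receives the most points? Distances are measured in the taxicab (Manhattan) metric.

Juno

(-13, 14, 15) — d to each: Juno:25, Ursa:39, Fornax:44, Tauri:41 → nearest is Juno
(0, 13, -4) — d to each: Juno:20, Ursa:28, Fornax:43, Tauri:42 → nearest is Juno
(-6, 15, -6) — d to each: Juno:28, Ursa:38, Fornax:53, Tauri:52 → nearest is Juno
(15, -5, -10) — d to each: Juno:47, Ursa:33, Fornax:30, Tauri:31 → nearest is Fornax
(14, 15, -13) — d to each: Juno:31, Ursa:25, Fornax:52, Tauri:53 → nearest is Ursa
(15, -4, -2) — d to each: Juno:38, Ursa:24, Fornax:23, Tauri:24 → nearest is Fornax
Tally — Juno:3, Ursa:1, Fornax:2. Juno captures the most (3).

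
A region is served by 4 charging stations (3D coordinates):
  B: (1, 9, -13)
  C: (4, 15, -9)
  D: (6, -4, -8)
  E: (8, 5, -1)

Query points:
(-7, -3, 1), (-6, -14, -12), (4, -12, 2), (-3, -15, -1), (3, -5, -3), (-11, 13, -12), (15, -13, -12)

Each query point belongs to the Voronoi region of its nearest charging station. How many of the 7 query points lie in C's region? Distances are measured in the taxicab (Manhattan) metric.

0

(-7, -3, 1) — d to each: B:34, C:39, D:23, E:25 → nearest is D
(-6, -14, -12) — d to each: B:31, C:42, D:26, E:44 → nearest is D
(4, -12, 2) — d to each: B:39, C:38, D:20, E:24 → nearest is D
(-3, -15, -1) — d to each: B:40, C:45, D:27, E:31 → nearest is D
(3, -5, -3) — d to each: B:26, C:27, D:9, E:17 → nearest is D
(-11, 13, -12) — d to each: B:17, C:20, D:38, E:38 → nearest is B
(15, -13, -12) — d to each: B:37, C:42, D:22, E:36 → nearest is D
0 of the 7 points have C as nearest.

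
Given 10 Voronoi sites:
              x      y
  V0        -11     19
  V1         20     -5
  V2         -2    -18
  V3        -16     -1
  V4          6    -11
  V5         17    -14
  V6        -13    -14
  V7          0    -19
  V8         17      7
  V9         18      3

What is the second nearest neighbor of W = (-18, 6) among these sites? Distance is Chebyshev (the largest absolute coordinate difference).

d(W,V0) = max(7, 13) = 13
d(W,V1) = max(38, 11) = 38
d(W,V2) = max(16, 24) = 24
d(W,V3) = max(2, 7) = 7
d(W,V4) = max(24, 17) = 24
d(W,V5) = max(35, 20) = 35
d(W,V6) = max(5, 20) = 20
d(W,V7) = max(18, 25) = 25
d(W,V8) = max(35, 1) = 35
d(W,V9) = max(36, 3) = 36
Sorted ascending: V3, V0, V6, … — the second-nearest is V0.

V0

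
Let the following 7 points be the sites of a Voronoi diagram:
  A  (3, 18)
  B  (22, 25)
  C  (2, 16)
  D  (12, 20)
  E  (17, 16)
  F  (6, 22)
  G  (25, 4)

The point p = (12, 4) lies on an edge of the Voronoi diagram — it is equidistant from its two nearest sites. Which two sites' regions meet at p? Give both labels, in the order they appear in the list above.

E and G

Squared distances from p to each site:
|pA|² = 81 + 196 = 277
|pB|² = 100 + 441 = 541
|pC|² = 100 + 144 = 244
|pD|² = 0 + 256 = 256
|pE|² = 25 + 144 = 169
|pF|² = 36 + 324 = 360
|pG|² = 169 + 0 = 169
p is equidistant from E and G (both at squared distance 169), and every other site is strictly farther — so p lies on the E–G Voronoi edge.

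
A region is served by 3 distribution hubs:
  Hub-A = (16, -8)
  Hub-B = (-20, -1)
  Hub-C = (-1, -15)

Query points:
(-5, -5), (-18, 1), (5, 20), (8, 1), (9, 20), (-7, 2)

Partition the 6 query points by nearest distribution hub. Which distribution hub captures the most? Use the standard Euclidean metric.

(-5, -5) — d² to each: Hub-A:450, Hub-B:241, Hub-C:116 → nearest is Hub-C
(-18, 1) — d² to each: Hub-A:1237, Hub-B:8, Hub-C:545 → nearest is Hub-B
(5, 20) — d² to each: Hub-A:905, Hub-B:1066, Hub-C:1261 → nearest is Hub-A
(8, 1) — d² to each: Hub-A:145, Hub-B:788, Hub-C:337 → nearest is Hub-A
(9, 20) — d² to each: Hub-A:833, Hub-B:1282, Hub-C:1325 → nearest is Hub-A
(-7, 2) — d² to each: Hub-A:629, Hub-B:178, Hub-C:325 → nearest is Hub-B
Tally — Hub-A:3, Hub-B:2, Hub-C:1. Hub-A captures the most (3).

Hub-A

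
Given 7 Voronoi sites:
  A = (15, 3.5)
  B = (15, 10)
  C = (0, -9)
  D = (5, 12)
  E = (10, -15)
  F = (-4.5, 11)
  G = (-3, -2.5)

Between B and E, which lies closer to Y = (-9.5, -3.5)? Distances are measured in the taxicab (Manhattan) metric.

E

d(Y,B) = |-9.5−15| + |-3.5−10| = 24.5 + 13.5 = 38
d(Y,E) = |-9.5−10| + |-3.5−(-15)| = 19.5 + 11.5 = 31
38 > 31, so E is closer.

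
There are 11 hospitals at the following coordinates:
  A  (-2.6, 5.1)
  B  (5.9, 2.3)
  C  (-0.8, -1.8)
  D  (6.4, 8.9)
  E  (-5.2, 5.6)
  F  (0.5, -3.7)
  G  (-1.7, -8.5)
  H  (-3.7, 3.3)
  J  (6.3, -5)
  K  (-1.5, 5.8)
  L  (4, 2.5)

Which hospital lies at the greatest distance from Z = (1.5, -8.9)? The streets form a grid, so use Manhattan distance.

d(Z,A) = |1.5−(-2.6)| + |-8.9−5.1| = 4.1 + 14 = 18.1
d(Z,B) = |1.5−5.9| + |-8.9−2.3| = 4.4 + 11.2 = 15.6
d(Z,C) = |1.5−(-0.8)| + |-8.9−(-1.8)| = 2.3 + 7.1 = 9.4
d(Z,D) = |1.5−6.4| + |-8.9−8.9| = 4.9 + 17.8 = 22.7
d(Z,E) = |1.5−(-5.2)| + |-8.9−5.6| = 6.7 + 14.5 = 21.2
d(Z,F) = |1.5−0.5| + |-8.9−(-3.7)| = 1 + 5.2 = 6.2
d(Z,G) = |1.5−(-1.7)| + |-8.9−(-8.5)| = 3.2 + 0.4 = 3.6
d(Z,H) = |1.5−(-3.7)| + |-8.9−3.3| = 5.2 + 12.2 = 17.4
d(Z,J) = |1.5−6.3| + |-8.9−(-5)| = 4.8 + 3.9 = 8.7
d(Z,K) = |1.5−(-1.5)| + |-8.9−5.8| = 3 + 14.7 = 17.7
d(Z,L) = |1.5−4| + |-8.9−2.5| = 2.5 + 11.4 = 13.9
The largest is to D.

D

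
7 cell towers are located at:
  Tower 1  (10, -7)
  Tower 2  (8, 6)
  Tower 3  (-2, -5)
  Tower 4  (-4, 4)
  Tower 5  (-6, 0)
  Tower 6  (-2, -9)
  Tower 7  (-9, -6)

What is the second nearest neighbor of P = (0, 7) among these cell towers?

Tower 2

Squared Euclidean distances:
d²(P, Tower 1) = (0−10)² + (7−(-7))² = 100 + 196 = 296
d²(P, Tower 2) = (0−8)² + (7−6)² = 64 + 1 = 65
d²(P, Tower 3) = (0−(-2))² + (7−(-5))² = 4 + 144 = 148
d²(P, Tower 4) = (0−(-4))² + (7−4)² = 16 + 9 = 25
d²(P, Tower 5) = (0−(-6))² + (7−0)² = 36 + 49 = 85
d²(P, Tower 6) = (0−(-2))² + (7−(-9))² = 4 + 256 = 260
d²(P, Tower 7) = (0−(-9))² + (7−(-6))² = 81 + 169 = 250
Sorted ascending: Tower 4, Tower 2, Tower 5, … — the second-nearest is Tower 2.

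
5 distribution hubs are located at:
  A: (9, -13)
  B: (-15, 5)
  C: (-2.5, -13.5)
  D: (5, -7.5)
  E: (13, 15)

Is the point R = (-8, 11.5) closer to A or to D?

D

Compare squared distances:
|RA|² = (-8−9)² + (11.5−(-13))² = 289 + 600.25 = 889.25
|RD|² = (-8−5)² + (11.5−(-7.5))² = 169 + 361 = 530
889.25 > 530, so D is closer.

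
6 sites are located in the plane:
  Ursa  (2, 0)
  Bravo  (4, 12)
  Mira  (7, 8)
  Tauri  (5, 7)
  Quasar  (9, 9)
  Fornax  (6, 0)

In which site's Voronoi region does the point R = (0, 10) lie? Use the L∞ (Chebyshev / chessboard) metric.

Bravo

d(R, Ursa) = max(2, 10) = 10
d(R, Bravo) = max(4, 2) = 4
d(R, Mira) = max(7, 2) = 7
d(R, Tauri) = max(5, 3) = 5
d(R, Quasar) = max(9, 1) = 9
d(R, Fornax) = max(6, 10) = 10
Minimum is at Bravo.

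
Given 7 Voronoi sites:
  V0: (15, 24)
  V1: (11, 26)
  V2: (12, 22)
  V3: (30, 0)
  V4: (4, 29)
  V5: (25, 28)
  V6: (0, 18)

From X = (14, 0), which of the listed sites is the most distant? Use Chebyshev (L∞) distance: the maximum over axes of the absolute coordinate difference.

d(X,V0) = max(1, 24) = 24
d(X,V1) = max(3, 26) = 26
d(X,V2) = max(2, 22) = 22
d(X,V3) = max(16, 0) = 16
d(X,V4) = max(10, 29) = 29
d(X,V5) = max(11, 28) = 28
d(X,V6) = max(14, 18) = 18
The largest is to V4.

V4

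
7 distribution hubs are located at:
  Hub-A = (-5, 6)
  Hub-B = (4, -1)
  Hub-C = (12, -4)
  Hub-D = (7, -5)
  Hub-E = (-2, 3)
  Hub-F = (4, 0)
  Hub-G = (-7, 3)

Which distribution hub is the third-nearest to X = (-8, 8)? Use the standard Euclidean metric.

Compare squared distances (the ordering matches that of the actual distances):
d²(X, Hub-A) = 9 + 4 = 13
d²(X, Hub-B) = 144 + 81 = 225
d²(X, Hub-C) = 400 + 144 = 544
d²(X, Hub-D) = 225 + 169 = 394
d²(X, Hub-E) = 36 + 25 = 61
d²(X, Hub-F) = 144 + 64 = 208
d²(X, Hub-G) = 1 + 25 = 26
Sorted ascending: Hub-A, Hub-G, Hub-E, Hub-F, … — the third-nearest is Hub-E.

Hub-E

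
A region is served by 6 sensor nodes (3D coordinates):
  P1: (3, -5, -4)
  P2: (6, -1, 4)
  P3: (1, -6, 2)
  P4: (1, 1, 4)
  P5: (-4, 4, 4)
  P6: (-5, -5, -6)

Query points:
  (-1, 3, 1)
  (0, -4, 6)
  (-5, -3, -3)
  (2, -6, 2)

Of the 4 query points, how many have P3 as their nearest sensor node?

(-1, 3, 1) — d² to each: P1:105, P2:74, P3:86, P4:17, P5:19, P6:129 → nearest is P4
(0, -4, 6) — d² to each: P1:110, P2:49, P3:21, P4:30, P5:84, P6:170 → nearest is P3
(-5, -3, -3) — d² to each: P1:69, P2:174, P3:70, P4:101, P5:99, P6:13 → nearest is P6
(2, -6, 2) — d² to each: P1:38, P2:45, P3:1, P4:54, P5:140, P6:114 → nearest is P3
2 of the 4 points have P3 as nearest.

2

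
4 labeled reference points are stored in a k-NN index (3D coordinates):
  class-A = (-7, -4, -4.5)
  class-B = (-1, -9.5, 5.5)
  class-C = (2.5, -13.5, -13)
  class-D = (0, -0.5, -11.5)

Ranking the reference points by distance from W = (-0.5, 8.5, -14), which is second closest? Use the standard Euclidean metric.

Since √ is increasing, it suffices to compare squared distances:
d²(W, class-A) = (-0.5−(-7))² + (8.5−(-4))² + (-14−(-4.5))² = 42.25 + 156.25 + 90.25 = 288.75
d²(W, class-B) = (-0.5−(-1))² + (8.5−(-9.5))² + (-14−5.5)² = 0.25 + 324 + 380.25 = 704.5
d²(W, class-C) = (-0.5−2.5)² + (8.5−(-13.5))² + (-14−(-13))² = 9 + 484 + 1 = 494
d²(W, class-D) = (-0.5−0)² + (8.5−(-0.5))² + (-14−(-11.5))² = 0.25 + 81 + 6.25 = 87.5
Sorted ascending: class-D, class-A, class-C, … — the second-nearest is class-A.

class-A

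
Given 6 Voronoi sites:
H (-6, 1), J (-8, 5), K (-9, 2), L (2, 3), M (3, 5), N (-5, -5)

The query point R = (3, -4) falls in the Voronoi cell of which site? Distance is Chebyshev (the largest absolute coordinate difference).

d(R,H) = max(9, 5) = 9
d(R,J) = max(11, 9) = 11
d(R,K) = max(12, 6) = 12
d(R,L) = max(1, 7) = 7
d(R,M) = max(0, 9) = 9
d(R,N) = max(8, 1) = 8
The smallest is to L, so R lies in the Voronoi region of L.

L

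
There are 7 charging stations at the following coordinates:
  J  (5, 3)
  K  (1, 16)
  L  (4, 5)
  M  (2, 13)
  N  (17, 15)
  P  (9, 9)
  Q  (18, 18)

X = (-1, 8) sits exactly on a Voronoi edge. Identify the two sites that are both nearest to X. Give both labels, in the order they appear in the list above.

Squared distances from X to each site:
|XJ|² = (-1−5)² + (8−3)² = 36 + 25 = 61
|XK|² = (-1−1)² + (8−16)² = 4 + 64 = 68
|XL|² = (-1−4)² + (8−5)² = 25 + 9 = 34
|XM|² = (-1−2)² + (8−13)² = 9 + 25 = 34
|XN|² = (-1−17)² + (8−15)² = 324 + 49 = 373
|XP|² = (-1−9)² + (8−9)² = 100 + 1 = 101
|XQ|² = (-1−18)² + (8−18)² = 361 + 100 = 461
X is equidistant from L and M (both at squared distance 34), and every other site is strictly farther — so X lies on the L–M Voronoi edge.

L and M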